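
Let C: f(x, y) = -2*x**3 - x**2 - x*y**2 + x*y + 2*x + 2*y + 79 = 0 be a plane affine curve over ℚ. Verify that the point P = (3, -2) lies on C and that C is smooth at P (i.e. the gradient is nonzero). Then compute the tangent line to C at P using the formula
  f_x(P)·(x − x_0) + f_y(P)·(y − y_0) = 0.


Tangent line at P: -64*x + 17*y + 226 = 0.

Step 1: f(3, -2) = 0, so P lies on C.
Step 2: partial derivatives
  f_x(x, y) = -6*x**2 - 2*x - y**2 + y + 2, f_y(x, y) = -2*x*y + x + 2.
  f_x(P) = -64, f_y(P) = 17 (gradient nonzero, so P is smooth).
Step 3: tangent line at P: -64·(x − 3) + 17·(y − -2) = 0.
Expanding: -64*x + 17*y + 226 = 0.


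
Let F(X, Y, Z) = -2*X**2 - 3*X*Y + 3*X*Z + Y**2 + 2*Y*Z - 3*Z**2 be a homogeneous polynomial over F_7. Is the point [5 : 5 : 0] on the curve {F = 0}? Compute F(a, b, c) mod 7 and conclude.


F(5,5,0) ≡ 5 (mod 7); P is NOT on the curve.

Evaluate F(5, 5, 0) term-by-term (mod 7).
  -2*X**2 ↦ -2·25·1·1 = -50
  -3*X*Y ↦ -3·5·5·1 = -75
  3*X*Z ↦ 3·5·1·0 = 0
  Y**2 ↦ 1·1·25·1 = 25
  2*Y*Z ↦ 2·1·5·0 = 0
  -3*Z**2 ↦ -3·1·1·0 = 0
Sum: F(5, 5, 0) = (-50) + (-75) + (0) + (25) + (0) + (0) = -100.
Reducing mod 7: -100 ≡ 5 (mod 7).
Since F(a, b, c) ≡ 5 ≠ 0 (mod 7), P does NOT lie on the curve.


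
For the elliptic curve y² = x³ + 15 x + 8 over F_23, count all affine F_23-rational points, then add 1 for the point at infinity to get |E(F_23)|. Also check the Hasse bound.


Affine points = {(0, 10), (0, 13), (1, 1), (1, 22), (2, 0), (5, 1), (5, 22), (10, 10), (10, 13), (11, 3), (11, 20), (13, 10), (13, 13), (14, 8), (14, 15), (17, 1), (17, 22), (21, 4), (21, 19)}; affine count = 19; |E(F_23)| = 20.

Discriminant check: Δ ∝ 4a³ + 27b² = 4·15³ + 27·8² = 4·3375 + 27·64 ≡ 2 (mod 23). Nonzero ⇒ E is nonsingular.
For each x ∈ F_23, compute rhs = x³ + 15·x + 8 mod 23, then count y ∈ F_23 with y² ≡ rhs.
  x = 0: rhs = 8, matching y values: 10, 13 (2 points).
  x = 1: rhs = 1, matching y values: 1, 22 (2 points).
  x = 2: rhs = 0, matching y values: 0 (1 points).
  x = 3: rhs = 11, matching y values: none (0 points).
  x = 4: rhs = 17, matching y values: none (0 points).
  x = 5: rhs = 1, matching y values: 1, 22 (2 points).
  x = 6: rhs = 15, matching y values: none (0 points).
  x = 7: rhs = 19, matching y values: none (0 points).
  x = 8: rhs = 19, matching y values: none (0 points).
  x = 9: rhs = 21, matching y values: none (0 points).
  x = 10: rhs = 8, matching y values: 10, 13 (2 points).
  x = 11: rhs = 9, matching y values: 3, 20 (2 points).
  x = 12: rhs = 7, matching y values: none (0 points).
  x = 13: rhs = 8, matching y values: 10, 13 (2 points).
  x = 14: rhs = 18, matching y values: 8, 15 (2 points).
  x = 15: rhs = 20, matching y values: none (0 points).
  x = 16: rhs = 20, matching y values: none (0 points).
  x = 17: rhs = 1, matching y values: 1, 22 (2 points).
  x = 18: rhs = 15, matching y values: none (0 points).
  x = 19: rhs = 22, matching y values: none (0 points).
  x = 20: rhs = 5, matching y values: none (0 points).
  x = 21: rhs = 16, matching y values: 4, 19 (2 points).
  x = 22: rhs = 15, matching y values: none (0 points).
Total affine count: 19.
Full point count |E(F_23)| = 19 + 1 = 20.
Hasse bound: |20 − (23+1)| = |-4| = 4 ≤ 2√23 ≈ 9.5917 ✓.


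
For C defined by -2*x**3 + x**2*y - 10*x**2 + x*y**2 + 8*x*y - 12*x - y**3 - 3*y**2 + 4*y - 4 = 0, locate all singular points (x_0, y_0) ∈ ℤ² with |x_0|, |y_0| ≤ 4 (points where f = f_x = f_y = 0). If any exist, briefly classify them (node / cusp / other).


Singular points: {(-2, -2)}; classification: cusp.

Compute partial derivatives:
  f_x = -6*x**2 + 2*x*y - 20*x + y**2 + 8*y - 12.
  f_y = x**2 + 2*x*y + 8*x - 3*y**2 - 6*y + 4.
Scan x_0 ∈ {−4, ..., 4}. For each x_0, f_y(x_0, y) is a polynomial in y; find its integer roots y ∈ {−4, ..., 4}, then test f_x and f at those candidates.
  x = -4: f_y(-4, y) = -3*y**2 - 14*y - 12; no integer root y with |y| ≤ 4.
  x = -3: f_y(-3, y) = -3*y**2 - 12*y - 11; no integer root y with |y| ≤ 4.
  x = -2: f_y(-2, y) = -3*y**2 - 10*y - 8; vanishes at y ∈ {-2}. (-2, -2): f_x = 0, f = 0 — SINGULAR.
  x = -1: f_y(-1, y) = -3*y**2 - 8*y - 3; no integer root y with |y| ≤ 4.
  x = 0: f_y(0, y) = -3*y**2 - 6*y + 4; no integer root y with |y| ≤ 4.
  x = 1: f_y(1, y) = -3*y**2 - 4*y + 13; no integer root y with |y| ≤ 4.
  x = 2: f_y(2, y) = -3*y**2 - 2*y + 24; no integer root y with |y| ≤ 4.
  x = 3: f_y(3, y) = 37 - 3*y**2; no integer root y with |y| ≤ 4.
  x = 4: f_y(4, y) = -3*y**2 + 2*y + 52; no integer root y with |y| ≤ 4.
Only singular point on the grid: (-2, -2).
Classify: substitute x = -2 + u, y = -2 + v and expand: f = -2*u**3 + u**2*v + u*v**2 - v**3 + v**2.
No constant or linear terms (consistent with a singular point). Quadratic part: v**2. Cubic part: -2*u**3 + u**2*v + u*v**2 - v**3.
The quadratic part v**2 is a perfect square, so there is a single (double) tangent line v = 0, i.e. y = -2. Restricting the cubic part to that line (v = 0) leaves -2*u**3 ≠ 0, so f is not divisible by v and the branch is v² ≈ 2*u**3 to lowest order — this is a cusp.
Classification: cusp.


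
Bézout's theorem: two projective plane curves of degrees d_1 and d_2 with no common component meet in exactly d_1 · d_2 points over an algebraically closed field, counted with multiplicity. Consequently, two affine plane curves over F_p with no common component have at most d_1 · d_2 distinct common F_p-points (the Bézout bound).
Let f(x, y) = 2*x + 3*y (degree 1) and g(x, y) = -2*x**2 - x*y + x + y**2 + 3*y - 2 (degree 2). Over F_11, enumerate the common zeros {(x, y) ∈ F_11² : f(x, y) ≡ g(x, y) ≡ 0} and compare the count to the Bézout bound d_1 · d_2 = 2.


Common zeros: {(7, 10)}; count = 1; Bézout bound = 2.

deg(f) = 1, deg(g) = 2, so Bézout bound = 2.
Scan x ∈ F_11. For each x, list the y ∈ F_11 with f(x, y) ≡ 0 and those with g(x, y) ≡ 0 (mod 11); the common zeros in that column are the intersection.
  x = 0: f ≡ 0 at y ∈ {0}; g ≡ 0 at y ∈ ∅; common: ∅.
  x = 1: f ≡ 0 at y ∈ {3}; g ≡ 0 at y ∈ {1, 8}; common: ∅.
  x = 2: f ≡ 0 at y ∈ {6}; g ≡ 0 at y ∈ {5}; common: ∅.
  x = 3: f ≡ 0 at y ∈ {9}; g ≡ 0 at y ∈ ∅; common: ∅.
  x = 4: f ≡ 0 at y ∈ {1}; g ≡ 0 at y ∈ {6}; common: ∅.
  x = 5: f ≡ 0 at y ∈ {4}; g ≡ 0 at y ∈ {3, 10}; common: ∅.
  x = 6: f ≡ 0 at y ∈ {7}; g ≡ 0 at y ∈ ∅; common: ∅.
  x = 7: f ≡ 0 at y ∈ {10}; g ≡ 0 at y ∈ {5, 10}; common: {10}.
  x = 8: f ≡ 0 at y ∈ {2}; g ≡ 0 at y ∈ ∅; common: ∅.
  x = 9: f ≡ 0 at y ∈ {5}; g ≡ 0 at y ∈ ∅; common: ∅.
  x = 10: f ≡ 0 at y ∈ {8}; g ≡ 0 at y ∈ {1, 6}; common: ∅.
Collecting: common zeros = {(7, 10)}, so the count is 1.
Comparison with the Bézout bound: 1 ≤ 2 = deg(f)·deg(g), as expected for curves with no common component (the affine F_11-count falls short of the bound because intersections may lie at infinity, over extension fields, or carry multiplicity).


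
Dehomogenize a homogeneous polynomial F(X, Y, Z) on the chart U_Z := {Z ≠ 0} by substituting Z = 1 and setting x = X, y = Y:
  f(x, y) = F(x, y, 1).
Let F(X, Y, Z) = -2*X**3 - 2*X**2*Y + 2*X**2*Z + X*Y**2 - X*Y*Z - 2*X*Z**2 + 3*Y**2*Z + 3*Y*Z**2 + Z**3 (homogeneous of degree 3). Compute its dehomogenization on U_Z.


f(x, y) = -2*x**3 - 2*x**2*y + 2*x**2 + x*y**2 - x*y - 2*x + 3*y**2 + 3*y + 1

On U_Z we set Z = 1. Each monomial c·X^i·Y^j·Z^k in F becomes c·x^i·y^j·1^k = c·x^i·y^j.
Substituting Z = 1: F(X, Y, 1) = -2*x**3 - 2*x**2*y + 2*x**2 + x*y**2 - x*y - 2*x + 3*y**2 + 3*y + 1.
Note: deg(f) ≤ deg(F) = 3; strict inequality happens when F is divisible by Z (lost terms).


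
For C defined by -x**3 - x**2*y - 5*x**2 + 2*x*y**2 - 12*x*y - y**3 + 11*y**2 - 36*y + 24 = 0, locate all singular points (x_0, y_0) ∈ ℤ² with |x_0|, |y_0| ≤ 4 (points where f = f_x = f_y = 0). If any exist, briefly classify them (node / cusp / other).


Singular points: {(-2, 2)}; classification: node.

Compute partial derivatives:
  f_x = -3*x**2 - 2*x*y - 10*x + 2*y**2 - 12*y.
  f_y = -x**2 + 4*x*y - 12*x - 3*y**2 + 22*y - 36.
Scan x_0 ∈ {−4, ..., 4}. For each x_0, f_y(x_0, y) is a polynomial in y; find its integer roots y ∈ {−4, ..., 4}, then test f_x and f at those candidates.
  x = -4: f_y(-4, y) = -3*y**2 + 6*y - 4; no integer root y with |y| ≤ 4.
  x = -3: f_y(-3, y) = -3*y**2 + 10*y - 9; no integer root y with |y| ≤ 4.
  x = -2: f_y(-2, y) = -3*y**2 + 14*y - 16; vanishes at y ∈ {2}. (-2, 2): f_x = 0, f = 0 — SINGULAR.
  x = -1: f_y(-1, y) = -3*y**2 + 18*y - 25; no integer root y with |y| ≤ 4.
  x = 0: f_y(0, y) = -3*y**2 + 22*y - 36; no integer root y with |y| ≤ 4.
  x = 1: f_y(1, y) = -3*y**2 + 26*y - 49; no integer root y with |y| ≤ 4.
  x = 2: f_y(2, y) = -3*y**2 + 30*y - 64; no integer root y with |y| ≤ 4.
  x = 3: f_y(3, y) = -3*y**2 + 34*y - 81; no integer root y with |y| ≤ 4.
  x = 4: f_y(4, y) = -3*y**2 + 38*y - 100; no integer root y with |y| ≤ 4.
Only singular point on the grid: (-2, 2).
Classify: substitute x = -2 + u, y = 2 + v and expand: f = -u**3 - u**2*v - u**2 + 2*u*v**2 - v**3 + v**2.
No constant or linear terms (consistent with a singular point). Quadratic part: -u**2 + v**2. Cubic part: -u**3 - u**2*v + 2*u*v**2 - v**3.
The quadratic part v**2 - u**2 = (v − u)(v + u) splits into two distinct linear factors, so there are two distinct tangent lines y − 2 = ±(x − -2) — this is a node (ordinary double point).
Classification: node.


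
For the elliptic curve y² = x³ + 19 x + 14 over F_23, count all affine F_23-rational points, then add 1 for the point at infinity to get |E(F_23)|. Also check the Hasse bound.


Affine points = {(3, 11), (3, 12), (4, 4), (4, 19), (5, 2), (5, 21), (10, 10), (10, 13), (11, 6), (11, 17), (17, 11), (17, 12), (18, 1), (18, 22), (19, 9), (19, 14)}; affine count = 16; |E(F_23)| = 17.

Discriminant check: Δ ∝ 4a³ + 27b² = 4·19³ + 27·14² = 4·6859 + 27·196 ≡ 22 (mod 23). Nonzero ⇒ E is nonsingular.
For each x ∈ F_23, compute rhs = x³ + 19·x + 14 mod 23, then count y ∈ F_23 with y² ≡ rhs.
  x = 0: rhs = 14, matching y values: none (0 points).
  x = 1: rhs = 11, matching y values: none (0 points).
  x = 2: rhs = 14, matching y values: none (0 points).
  x = 3: rhs = 6, matching y values: 11, 12 (2 points).
  x = 4: rhs = 16, matching y values: 4, 19 (2 points).
  x = 5: rhs = 4, matching y values: 2, 21 (2 points).
  x = 6: rhs = 22, matching y values: none (0 points).
  x = 7: rhs = 7, matching y values: none (0 points).
  x = 8: rhs = 11, matching y values: none (0 points).
  x = 9: rhs = 17, matching y values: none (0 points).
  x = 10: rhs = 8, matching y values: 10, 13 (2 points).
  x = 11: rhs = 13, matching y values: 6, 17 (2 points).
  x = 12: rhs = 15, matching y values: none (0 points).
  x = 13: rhs = 20, matching y values: none (0 points).
  x = 14: rhs = 11, matching y values: none (0 points).
  x = 15: rhs = 17, matching y values: none (0 points).
  x = 16: rhs = 21, matching y values: none (0 points).
  x = 17: rhs = 6, matching y values: 11, 12 (2 points).
  x = 18: rhs = 1, matching y values: 1, 22 (2 points).
  x = 19: rhs = 12, matching y values: 9, 14 (2 points).
  x = 20: rhs = 22, matching y values: none (0 points).
  x = 21: rhs = 14, matching y values: none (0 points).
  x = 22: rhs = 17, matching y values: none (0 points).
Total affine count: 16.
Full point count |E(F_23)| = 16 + 1 = 17.
Hasse bound: |17 − (23+1)| = |-7| = 7 ≤ 2√23 ≈ 9.5917 ✓.


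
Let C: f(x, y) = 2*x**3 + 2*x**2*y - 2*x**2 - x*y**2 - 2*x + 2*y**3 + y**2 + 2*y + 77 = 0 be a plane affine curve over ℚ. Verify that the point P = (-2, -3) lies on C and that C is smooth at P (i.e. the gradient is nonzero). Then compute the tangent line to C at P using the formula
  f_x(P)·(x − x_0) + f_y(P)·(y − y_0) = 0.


Tangent line at P: 45*x + 46*y + 228 = 0.

Step 1: f(-2, -3) = 0, so P lies on C.
Step 2: partial derivatives
  f_x(x, y) = 6*x**2 + 4*x*y - 4*x - y**2 - 2, f_y(x, y) = 2*x**2 - 2*x*y + 6*y**2 + 2*y + 2.
  f_x(P) = 45, f_y(P) = 46 (gradient nonzero, so P is smooth).
Step 3: tangent line at P: 45·(x − -2) + 46·(y − -3) = 0.
Expanding: 45*x + 46*y + 228 = 0.


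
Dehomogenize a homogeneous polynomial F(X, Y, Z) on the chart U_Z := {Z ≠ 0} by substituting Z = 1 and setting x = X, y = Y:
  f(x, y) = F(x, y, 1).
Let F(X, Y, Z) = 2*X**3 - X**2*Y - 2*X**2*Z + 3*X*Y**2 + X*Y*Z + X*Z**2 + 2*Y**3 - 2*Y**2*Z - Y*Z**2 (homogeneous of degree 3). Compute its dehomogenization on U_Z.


f(x, y) = 2*x**3 - x**2*y - 2*x**2 + 3*x*y**2 + x*y + x + 2*y**3 - 2*y**2 - y

On U_Z we set Z = 1. Each monomial c·X^i·Y^j·Z^k in F becomes c·x^i·y^j·1^k = c·x^i·y^j.
Substituting Z = 1: F(X, Y, 1) = 2*x**3 - x**2*y - 2*x**2 + 3*x*y**2 + x*y + x + 2*y**3 - 2*y**2 - y.
Note: deg(f) ≤ deg(F) = 3; strict inequality happens when F is divisible by Z (lost terms).


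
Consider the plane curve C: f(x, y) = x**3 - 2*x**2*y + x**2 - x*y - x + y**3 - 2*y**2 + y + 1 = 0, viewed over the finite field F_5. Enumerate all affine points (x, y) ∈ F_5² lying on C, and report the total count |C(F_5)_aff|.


Affine F_5-points: {(1, 3)}; count = 1.

For each of the 25 pairs (x, y) ∈ F_5², evaluate f(x, y) mod 5. Record the zeros.
  x = 0: [0↦1, 1↦1, 2↦3, 3↦3, 4↦2]  zeros at y ∈ ∅
  x = 1: [0↦2, 1↦4, 2↦3, 3↦0, 4↦1]  zeros at y ∈ {3}
  x = 2: [0↦1, 1↦1, 2↦3, 3↦3, 4↦2]  zeros at y ∈ ∅
  x = 3: [0↦4, 1↦3, 2↦4, 3↦3, 4↦1]  zeros at y ∈ ∅
  x = 4: [0↦2, 1↦1, 2↦2, 3↦1, 4↦4]  zeros at y ∈ ∅
Collecting zeros: affine points = {(1, 3)}.
Total count |C(F_5)_aff| = 1.


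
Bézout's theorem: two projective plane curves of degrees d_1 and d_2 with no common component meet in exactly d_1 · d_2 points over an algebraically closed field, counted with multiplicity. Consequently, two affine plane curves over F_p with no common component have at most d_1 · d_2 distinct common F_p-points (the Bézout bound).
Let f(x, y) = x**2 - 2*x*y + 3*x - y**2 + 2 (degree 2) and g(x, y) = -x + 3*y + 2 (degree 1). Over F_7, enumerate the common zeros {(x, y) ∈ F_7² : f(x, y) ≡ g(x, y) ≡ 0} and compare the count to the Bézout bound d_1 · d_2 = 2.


Common zeros: {(0, 4), (3, 5)}; count = 2; Bézout bound = 2.

deg(f) = 2, deg(g) = 1, so Bézout bound = 2.
Scan x ∈ F_7. For each x, list the y ∈ F_7 with f(x, y) ≡ 0 and those with g(x, y) ≡ 0 (mod 7); the common zeros in that column are the intersection.
  x = 0: f ≡ 0 at y ∈ {3, 4}; g ≡ 0 at y ∈ {4}; common: {4}.
  x = 1: f ≡ 0 at y ∈ {6}; g ≡ 0 at y ∈ {2}; common: ∅.
  x = 2: f ≡ 0 at y ∈ {1, 2}; g ≡ 0 at y ∈ {0}; common: ∅.
  x = 3: f ≡ 0 at y ∈ {3, 5}; g ≡ 0 at y ∈ {5}; common: {5}.
  x = 4: f ≡ 0 at y ∈ {1, 5}; g ≡ 0 at y ∈ {3}; common: ∅.
  x = 5: f ≡ 0 at y ∈ {0, 4}; g ≡ 0 at y ∈ {1}; common: ∅.
  x = 6: f ≡ 0 at y ∈ {0, 2}; g ≡ 0 at y ∈ {6}; common: ∅.
Collecting: common zeros = {(0, 4), (3, 5)}, so the count is 2.
Comparison with the Bézout bound: 2 ≤ 2 = deg(f)·deg(g), as expected for curves with no common component (the bound is attained).


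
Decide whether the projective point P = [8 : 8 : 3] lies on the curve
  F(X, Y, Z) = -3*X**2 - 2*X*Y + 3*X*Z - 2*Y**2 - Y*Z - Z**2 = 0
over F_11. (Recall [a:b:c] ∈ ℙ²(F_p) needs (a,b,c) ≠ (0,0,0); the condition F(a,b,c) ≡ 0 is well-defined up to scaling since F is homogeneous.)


F(8,8,3) ≡ 9 (mod 11); P is NOT on the curve.

Evaluate F(8, 8, 3) term-by-term (mod 11).
  -3*X**2 ↦ -3·64·1·1 = -192
  -2*X*Y ↦ -2·8·8·1 = -128
  3*X*Z ↦ 3·8·1·3 = 72
  -2*Y**2 ↦ -2·1·64·1 = -128
  -Y*Z ↦ -1·1·8·3 = -24
  -Z**2 ↦ -1·1·1·9 = -9
Sum: F(8, 8, 3) = (-192) + (-128) + (72) + (-128) + (-24) + (-9) = -409.
Reducing mod 11: -409 ≡ 9 (mod 11).
Since F(a, b, c) ≡ 9 ≠ 0 (mod 11), P does NOT lie on the curve.


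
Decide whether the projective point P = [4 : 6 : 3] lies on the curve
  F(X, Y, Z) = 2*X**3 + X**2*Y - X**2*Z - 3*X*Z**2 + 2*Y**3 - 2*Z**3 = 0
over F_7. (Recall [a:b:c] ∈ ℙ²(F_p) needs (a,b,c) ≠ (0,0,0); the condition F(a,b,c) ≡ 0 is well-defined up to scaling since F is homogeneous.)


F(4,6,3) ≡ 5 (mod 7); P is NOT on the curve.

Evaluate F(4, 6, 3) term-by-term (mod 7).
  2*X**3 ↦ 2·64·1·1 = 128
  X**2*Y ↦ 1·16·6·1 = 96
  -X**2*Z ↦ -1·16·1·3 = -48
  -3*X*Z**2 ↦ -3·4·1·9 = -108
  2*Y**3 ↦ 2·1·216·1 = 432
  -2*Z**3 ↦ -2·1·1·27 = -54
Sum: F(4, 6, 3) = (128) + (96) + (-48) + (-108) + (432) + (-54) = 446.
Reducing mod 7: 446 ≡ 5 (mod 7).
Since F(a, b, c) ≡ 5 ≠ 0 (mod 7), P does NOT lie on the curve.


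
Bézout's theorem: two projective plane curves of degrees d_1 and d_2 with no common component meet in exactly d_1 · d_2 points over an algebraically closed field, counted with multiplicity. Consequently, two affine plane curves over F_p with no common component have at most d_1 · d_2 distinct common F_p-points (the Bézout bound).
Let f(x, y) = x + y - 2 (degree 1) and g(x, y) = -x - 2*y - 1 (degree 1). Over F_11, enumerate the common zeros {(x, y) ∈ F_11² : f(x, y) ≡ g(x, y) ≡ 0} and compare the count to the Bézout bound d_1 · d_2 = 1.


Common zeros: {(5, 8)}; count = 1; Bézout bound = 1.

deg(f) = 1, deg(g) = 1, so Bézout bound = 1.
Scan x ∈ F_11. For each x, list the y ∈ F_11 with f(x, y) ≡ 0 and those with g(x, y) ≡ 0 (mod 11); the common zeros in that column are the intersection.
  x = 0: f ≡ 0 at y ∈ {2}; g ≡ 0 at y ∈ {5}; common: ∅.
  x = 1: f ≡ 0 at y ∈ {1}; g ≡ 0 at y ∈ {10}; common: ∅.
  x = 2: f ≡ 0 at y ∈ {0}; g ≡ 0 at y ∈ {4}; common: ∅.
  x = 3: f ≡ 0 at y ∈ {10}; g ≡ 0 at y ∈ {9}; common: ∅.
  x = 4: f ≡ 0 at y ∈ {9}; g ≡ 0 at y ∈ {3}; common: ∅.
  x = 5: f ≡ 0 at y ∈ {8}; g ≡ 0 at y ∈ {8}; common: {8}.
  x = 6: f ≡ 0 at y ∈ {7}; g ≡ 0 at y ∈ {2}; common: ∅.
  x = 7: f ≡ 0 at y ∈ {6}; g ≡ 0 at y ∈ {7}; common: ∅.
  x = 8: f ≡ 0 at y ∈ {5}; g ≡ 0 at y ∈ {1}; common: ∅.
  x = 9: f ≡ 0 at y ∈ {4}; g ≡ 0 at y ∈ {6}; common: ∅.
  x = 10: f ≡ 0 at y ∈ {3}; g ≡ 0 at y ∈ {0}; common: ∅.
Collecting: common zeros = {(5, 8)}, so the count is 1.
Comparison with the Bézout bound: 1 ≤ 1 = deg(f)·deg(g), as expected for curves with no common component (the bound is attained).


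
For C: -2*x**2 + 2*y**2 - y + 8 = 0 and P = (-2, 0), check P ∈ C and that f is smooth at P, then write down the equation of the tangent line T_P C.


Tangent line at P: 8*x - y + 16 = 0.

Step 1: f(-2, 0) = 0, so P lies on C.
Step 2: partial derivatives
  f_x(x, y) = -4*x, f_y(x, y) = 4*y - 1.
  f_x(P) = 8, f_y(P) = -1 (gradient nonzero, so P is smooth).
Step 3: tangent line at P: 8·(x − -2) + -1·(y − 0) = 0.
Expanding: 8*x - y + 16 = 0.


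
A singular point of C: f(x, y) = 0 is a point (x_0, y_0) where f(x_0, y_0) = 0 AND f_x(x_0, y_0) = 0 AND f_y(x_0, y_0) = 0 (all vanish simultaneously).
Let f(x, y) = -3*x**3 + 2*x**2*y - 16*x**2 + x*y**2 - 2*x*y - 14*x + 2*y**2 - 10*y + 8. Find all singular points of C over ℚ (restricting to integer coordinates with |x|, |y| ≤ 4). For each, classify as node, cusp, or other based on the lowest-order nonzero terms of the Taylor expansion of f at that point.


Singular points: {(-1, 3)}; classification: node.

Compute partial derivatives:
  f_x = -9*x**2 + 4*x*y - 32*x + y**2 - 2*y - 14.
  f_y = 2*x**2 + 2*x*y - 2*x + 4*y - 10.
Scan x_0 ∈ {−4, ..., 4}. For each x_0, f_y(x_0, y) is a polynomial in y; find its integer roots y ∈ {−4, ..., 4}, then test f_x and f at those candidates.
  x = -4: f_y(-4, y) = 30 - 4*y; no integer root y with |y| ≤ 4.
  x = -3: f_y(-3, y) = 14 - 2*y; no integer root y with |y| ≤ 4.
  x = -2: f_y(-2, y) = 2; no integer root y with |y| ≤ 4.
  x = -1: f_y(-1, y) = 2*y - 6; vanishes at y ∈ {3}. (-1, 3): f_x = 0, f = 0 — SINGULAR.
  x = 0: f_y(0, y) = 4*y - 10; no integer root y with |y| ≤ 4.
  x = 1: f_y(1, y) = 6*y - 10; no integer root y with |y| ≤ 4.
  x = 2: f_y(2, y) = 8*y - 6; no integer root y with |y| ≤ 4.
  x = 3: f_y(3, y) = 10*y + 2; no integer root y with |y| ≤ 4.
  x = 4: f_y(4, y) = 12*y + 14; no integer root y with |y| ≤ 4.
Only singular point on the grid: (-1, 3).
Classify: substitute x = -1 + u, y = 3 + v and expand: f = -3*u**3 + 2*u**2*v - u**2 + u*v**2 + v**2.
No constant or linear terms (consistent with a singular point). Quadratic part: -u**2 + v**2. Cubic part: -3*u**3 + 2*u**2*v + u*v**2.
The quadratic part v**2 - u**2 = (v − u)(v + u) splits into two distinct linear factors, so there are two distinct tangent lines y − 3 = ±(x − -1) — this is a node (ordinary double point).
Classification: node.


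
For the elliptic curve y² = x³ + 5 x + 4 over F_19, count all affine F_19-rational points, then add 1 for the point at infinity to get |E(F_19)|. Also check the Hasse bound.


Affine points = {(0, 2), (0, 17), (8, 9), (8, 10), (10, 3), (10, 16), (12, 5), (12, 14), (13, 9), (13, 10), (14, 5), (14, 14), (16, 0), (17, 9), (17, 10), (18, 6), (18, 13)}; affine count = 17; |E(F_19)| = 18.

Discriminant check: Δ ∝ 4a³ + 27b² = 4·5³ + 27·4² = 4·125 + 27·16 ≡ 1 (mod 19). Nonzero ⇒ E is nonsingular.
For each x ∈ F_19, compute rhs = x³ + 5·x + 4 mod 19, then count y ∈ F_19 with y² ≡ rhs.
  x = 0: rhs = 4, matching y values: 2, 17 (2 points).
  x = 1: rhs = 10, matching y values: none (0 points).
  x = 2: rhs = 3, matching y values: none (0 points).
  x = 3: rhs = 8, matching y values: none (0 points).
  x = 4: rhs = 12, matching y values: none (0 points).
  x = 5: rhs = 2, matching y values: none (0 points).
  x = 6: rhs = 3, matching y values: none (0 points).
  x = 7: rhs = 2, matching y values: none (0 points).
  x = 8: rhs = 5, matching y values: 9, 10 (2 points).
  x = 9: rhs = 18, matching y values: none (0 points).
  x = 10: rhs = 9, matching y values: 3, 16 (2 points).
  x = 11: rhs = 3, matching y values: none (0 points).
  x = 12: rhs = 6, matching y values: 5, 14 (2 points).
  x = 13: rhs = 5, matching y values: 9, 10 (2 points).
  x = 14: rhs = 6, matching y values: 5, 14 (2 points).
  x = 15: rhs = 15, matching y values: none (0 points).
  x = 16: rhs = 0, matching y values: 0 (1 points).
  x = 17: rhs = 5, matching y values: 9, 10 (2 points).
  x = 18: rhs = 17, matching y values: 6, 13 (2 points).
Total affine count: 17.
Full point count |E(F_19)| = 17 + 1 = 18.
Hasse bound: |18 − (19+1)| = |-2| = 2 ≤ 2√19 ≈ 8.7178 ✓.


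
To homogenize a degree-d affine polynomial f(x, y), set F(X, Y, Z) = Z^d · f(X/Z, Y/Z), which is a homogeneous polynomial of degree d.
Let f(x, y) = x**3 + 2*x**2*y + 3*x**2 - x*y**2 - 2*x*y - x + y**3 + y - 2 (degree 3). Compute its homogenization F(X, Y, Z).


F(X, Y, Z) = X**3 + 2*X**2*Y + 3*X**2*Z - X*Y**2 - 2*X*Y*Z - X*Z**2 + Y**3 + Y*Z**2 - 2*Z**3

deg(f) = 3.
Substitute x = X/Z, y = Y/Z into f, then multiply by Z^3.
  monomial 1·x^3·y^0 ↦ 1·X^3·Y^0·Z^0.
  monomial 2·x^2·y^1 ↦ 2·X^2·Y^1·Z^0.
  monomial 3·x^2·y^0 ↦ 3·X^2·Y^0·Z^1.
  monomial -1·x^1·y^2 ↦ -1·X^1·Y^2·Z^0.
  monomial -2·x^1·y^1 ↦ -2·X^1·Y^1·Z^1.
  monomial -1·x^1·y^0 ↦ -1·X^1·Y^0·Z^2.
  monomial 1·x^0·y^3 ↦ 1·X^0·Y^3·Z^0.
  monomial 1·x^0·y^1 ↦ 1·X^0·Y^1·Z^2.
  monomial -2·x^0·y^0 ↦ -2·X^0·Y^0·Z^3.
Collecting: F(X, Y, Z) = X**3 + 2*X**2*Y + 3*X**2*Z - X*Y**2 - 2*X*Y*Z - X*Z**2 + Y**3 + Y*Z**2 - 2*Z**3.


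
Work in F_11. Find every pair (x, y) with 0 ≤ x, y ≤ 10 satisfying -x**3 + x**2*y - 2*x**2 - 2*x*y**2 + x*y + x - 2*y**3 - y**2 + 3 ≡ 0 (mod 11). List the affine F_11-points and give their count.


Affine F_11-points: {(0, 1), (1, 8), (2, 0), (3, 4), (4, 8), (7, 6), (8, 9), (10, 1), (10, 2), (10, 3)}; count = 10.

For each of the 121 pairs (x, y) ∈ F_11², evaluate f(x, y) mod 11. Record the zeros.
  x = 0: [0↦3, 1↦0, 2↦5, 3↦6, 4↦2, 5↦3, 6↦8, 7↦5, 8↦4, 9↦4, 10↦4]  zeros at y ∈ {1}
  x = 1: [0↦1, 1↦9, 2↦10, 3↦3, 4↦9, 5↦5, 6↦1, 7↦7, 8↦0, 9↦1, 10↦9]  zeros at y ∈ {8}
  x = 2: [0↦0, 1↦10, 2↦9, 3↦7, 4↦3, 5↦7, 6↦7, 7↦2, 8↦2, 9↦6, 10↦2]  zeros at y ∈ {0}
  x = 3: [0↦5, 1↦8, 2↦7, 3↦1, 4↦0, 5↦3, 6↦9, 7↦6, 8↦4, 9↦2, 10↦10]  zeros at y ∈ {4}
  x = 4: [0↦10, 1↦8, 2↦9, 3↦1, 4↦5, 5↦9, 6↦1, 7↦2, 8↦0, 9↦5, 10↦5]  zeros at y ∈ {8}
  x = 5: [0↦9, 1↦4, 2↦9, 3↦1, 4↦1, 5↦8, 6↦10, 7↦6, 8↦6, 9↦9, 10↦3]  zeros at y ∈ ∅
  x = 6: [0↦7, 1↦1, 2↦1, 3↦6, 4↦4, 5↦5, 6↦8, 7↦1, 8↦5, 9↦8, 10↦9]  zeros at y ∈ ∅
  x = 7: [0↦9, 1↦4, 2↦1, 3↦10, 4↦8, 5↦5, 6↦0, 7↦3, 8↦2, 9↦7, 10↦6]  zeros at y ∈ {6}
  x = 8: [0↦9, 1↦7, 2↦3, 3↦7, 4↦7, 5↦2, 6↦2, 7↦6, 8↦2, 9↦0, 10↦10]  zeros at y ∈ {9}
  x = 9: [0↦1, 1↦4, 2↦1, 3↦2, 4↦6, 5↦1, 6↦8, 7↦4, 8↦10, 9↦3, 10↦4]  zeros at y ∈ ∅
  x = 10: [0↦1, 1↦0, 2↦0, 3↦0, 4↦10, 5↦7, 6↦1, 7↦2, 8↦9, 9↦10, 10↦4]  zeros at y ∈ {1, 2, 3}
Collecting zeros: affine points = {(0, 1), (1, 8), (2, 0), (3, 4), (4, 8), (7, 6), (8, 9), (10, 1), (10, 2), (10, 3)}.
Total count |C(F_11)_aff| = 10.


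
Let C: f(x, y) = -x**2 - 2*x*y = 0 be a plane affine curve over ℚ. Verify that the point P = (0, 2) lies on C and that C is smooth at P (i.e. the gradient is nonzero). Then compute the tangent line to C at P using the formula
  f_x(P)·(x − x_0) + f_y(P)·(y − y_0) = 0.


Tangent line at P: -4*x = 0.

Step 1: f(0, 2) = 0, so P lies on C.
Step 2: partial derivatives
  f_x(x, y) = -2*x - 2*y, f_y(x, y) = -2*x.
  f_x(P) = -4, f_y(P) = 0 (gradient nonzero, so P is smooth).
Step 3: tangent line at P: -4·(x − 0) + 0·(y − 2) = 0.
Expanding: -4*x = 0.


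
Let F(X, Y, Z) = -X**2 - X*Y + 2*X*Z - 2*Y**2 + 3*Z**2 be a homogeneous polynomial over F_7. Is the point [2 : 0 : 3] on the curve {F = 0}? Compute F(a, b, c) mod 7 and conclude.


F(2,0,3) ≡ 0 (mod 7); P is on the curve.

Evaluate F(2, 0, 3) term-by-term (mod 7).
  -X**2 ↦ -1·4·1·1 = -4
  -X*Y ↦ -1·2·0·1 = 0
  2*X*Z ↦ 2·2·1·3 = 12
  -2*Y**2 ↦ -2·1·0·1 = 0
  3*Z**2 ↦ 3·1·1·9 = 27
Sum: F(2, 0, 3) = (-4) + (0) + (12) + (0) + (27) = 35.
Reducing mod 7: 35 ≡ 0 (mod 7).
Since F(a, b, c) ≡ 0 (mod 7), P lies on the curve.


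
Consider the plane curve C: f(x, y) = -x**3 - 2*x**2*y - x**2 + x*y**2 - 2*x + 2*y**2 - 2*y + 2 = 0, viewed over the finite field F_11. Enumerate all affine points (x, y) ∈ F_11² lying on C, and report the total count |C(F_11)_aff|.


Affine F_11-points: {(2, 9), (2, 10), (3, 1), (3, 3), (5, 10), (6, 6), (7, 1), (7, 4), (8, 5), (8, 8), (9, 1), (10, 2)}; count = 12.

For each of the 121 pairs (x, y) ∈ F_11², evaluate f(x, y) mod 11. Record the zeros.
  x = 0: [0↦2, 1↦2, 2↦6, 3↦3, 4↦4, 5↦9, 6↦7, 7↦9, 8↦4, 9↦3, 10↦6]  zeros at y ∈ ∅
  x = 1: [0↦9, 1↦8, 2↦2, 3↦2, 4↦8, 5↦9, 6↦5, 7↦7, 8↦4, 9↦7, 10↦5]  zeros at y ∈ ∅
  x = 2: [0↦8, 1↦2, 2↦4, 3↦3, 4↦10, 5↦3, 6↦4, 7↦2, 8↦8, 9↦0, 10↦0]  zeros at y ∈ {9, 10}
  x = 3: [0↦4, 1↦0, 2↦6, 3↦0, 4↦4, 5↦7, 6↦9, 7↦10, 8↦10, 9↦9, 10↦7]  zeros at y ∈ {1, 3}
  x = 4: [0↦2, 1↦7, 2↦2, 3↦9, 4↦6, 5↦4, 6↦3, 7↦3, 8↦4, 9↦6, 10↦9]  zeros at y ∈ ∅
  x = 5: [0↦7, 1↦6, 2↦8, 3↦2, 4↦10, 5↦10, 6↦2, 7↦8, 8↦6, 9↦7, 10↦0]  zeros at y ∈ {10}
  x = 6: [0↦2, 1↦2, 2↦7, 3↦6, 4↦10, 5↦8, 6↦0, 7↦8, 8↦10, 9↦6, 10↦7]  zeros at y ∈ {6}
  x = 7: [0↦3, 1↦0, 2↦4, 3↦4, 4↦0, 5↦3, 6↦2, 7↦8, 8↦10, 9↦8, 10↦2]  zeros at y ∈ {1, 4}
  x = 8: [0↦4, 1↦5, 2↦4, 3↦1, 4↦7, 5↦0, 6↦2, 7↦2, 8↦0, 9↦7, 10↦1]  zeros at y ∈ {5, 8}
  x = 9: [0↦10, 1↦0, 2↦1, 3↦2, 4↦3, 5↦4, 6↦5, 7↦6, 8↦7, 9↦8, 10↦9]  zeros at y ∈ {1}
  x = 10: [0↦4, 1↦1, 2↦0, 3↦1, 4↦4, 5↦9, 6↦5, 7↦3, 8↦3, 9↦5, 10↦9]  zeros at y ∈ {2}
Collecting zeros: affine points = {(2, 9), (2, 10), (3, 1), (3, 3), (5, 10), (6, 6), (7, 1), (7, 4), (8, 5), (8, 8), (9, 1), (10, 2)}.
Total count |C(F_11)_aff| = 12.


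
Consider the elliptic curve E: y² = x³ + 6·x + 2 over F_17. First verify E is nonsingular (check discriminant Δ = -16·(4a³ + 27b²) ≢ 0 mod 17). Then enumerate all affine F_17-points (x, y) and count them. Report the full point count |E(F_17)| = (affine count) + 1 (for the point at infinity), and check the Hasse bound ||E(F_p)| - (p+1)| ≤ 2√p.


Affine points = {(0, 6), (0, 11), (1, 3), (1, 14), (3, 8), (3, 9), (5, 2), (5, 15), (6, 4), (6, 13), (7, 8), (7, 9), (8, 1), (8, 16), (10, 5), (10, 12), (12, 0), (13, 4), (13, 13), (14, 5), (14, 12), (15, 4), (15, 13)}; affine count = 23; |E(F_17)| = 24.

Discriminant check: Δ ∝ 4a³ + 27b² = 4·6³ + 27·2² = 4·216 + 27·4 ≡ 3 (mod 17). Nonzero ⇒ E is nonsingular.
For each x ∈ F_17, compute rhs = x³ + 6·x + 2 mod 17, then count y ∈ F_17 with y² ≡ rhs.
  x = 0: rhs = 2, matching y values: 6, 11 (2 points).
  x = 1: rhs = 9, matching y values: 3, 14 (2 points).
  x = 2: rhs = 5, matching y values: none (0 points).
  x = 3: rhs = 13, matching y values: 8, 9 (2 points).
  x = 4: rhs = 5, matching y values: none (0 points).
  x = 5: rhs = 4, matching y values: 2, 15 (2 points).
  x = 6: rhs = 16, matching y values: 4, 13 (2 points).
  x = 7: rhs = 13, matching y values: 8, 9 (2 points).
  x = 8: rhs = 1, matching y values: 1, 16 (2 points).
  x = 9: rhs = 3, matching y values: none (0 points).
  x = 10: rhs = 8, matching y values: 5, 12 (2 points).
  x = 11: rhs = 5, matching y values: none (0 points).
  x = 12: rhs = 0, matching y values: 0 (1 points).
  x = 13: rhs = 16, matching y values: 4, 13 (2 points).
  x = 14: rhs = 8, matching y values: 5, 12 (2 points).
  x = 15: rhs = 16, matching y values: 4, 13 (2 points).
  x = 16: rhs = 12, matching y values: none (0 points).
Total affine count: 23.
Full point count |E(F_17)| = 23 + 1 = 24.
Hasse bound: |24 − (17+1)| = |6| = 6 ≤ 2√17 ≈ 8.2462 ✓.


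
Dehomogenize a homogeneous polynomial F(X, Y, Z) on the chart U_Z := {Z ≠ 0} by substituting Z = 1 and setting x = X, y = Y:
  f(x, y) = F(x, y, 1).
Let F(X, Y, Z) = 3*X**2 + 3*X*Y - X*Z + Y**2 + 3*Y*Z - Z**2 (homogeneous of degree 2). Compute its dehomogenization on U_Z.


f(x, y) = 3*x**2 + 3*x*y - x + y**2 + 3*y - 1

On U_Z we set Z = 1. Each monomial c·X^i·Y^j·Z^k in F becomes c·x^i·y^j·1^k = c·x^i·y^j.
Substituting Z = 1: F(X, Y, 1) = 3*x**2 + 3*x*y - x + y**2 + 3*y - 1.
Note: deg(f) ≤ deg(F) = 2; strict inequality happens when F is divisible by Z (lost terms).


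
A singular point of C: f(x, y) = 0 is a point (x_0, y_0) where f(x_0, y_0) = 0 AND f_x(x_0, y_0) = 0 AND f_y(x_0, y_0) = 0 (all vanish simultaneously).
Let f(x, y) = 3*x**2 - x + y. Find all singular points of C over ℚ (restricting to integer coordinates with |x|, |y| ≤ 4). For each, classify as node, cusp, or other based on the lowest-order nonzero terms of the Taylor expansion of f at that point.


No singular points in the scanned grid; C is smooth there.

Compute partial derivatives:
  f_x = 6*x - 1.
  f_y = 1.
f_y = 1 is a nonzero constant, so f_y never vanishes: no point (x, y) can satisfy f = f_x = f_y = 0. In particular no (x, y) ∈ {−4, ..., 4}² is singular; the curve is smooth.


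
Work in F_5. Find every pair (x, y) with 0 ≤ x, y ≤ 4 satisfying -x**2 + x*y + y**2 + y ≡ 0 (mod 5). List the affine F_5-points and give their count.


Affine F_5-points: {(0, 0), (0, 4), (2, 1), (4, 1), (4, 4)}; count = 5.

For each of the 25 pairs (x, y) ∈ F_5², evaluate f(x, y) mod 5. Record the zeros.
  x = 0: [0↦0, 1↦2, 2↦1, 3↦2, 4↦0]  zeros at y ∈ {0, 4}
  x = 1: [0↦4, 1↦2, 2↦2, 3↦4, 4↦3]  zeros at y ∈ ∅
  x = 2: [0↦1, 1↦0, 2↦1, 3↦4, 4↦4]  zeros at y ∈ {1}
  x = 3: [0↦1, 1↦1, 2↦3, 3↦2, 4↦3]  zeros at y ∈ ∅
  x = 4: [0↦4, 1↦0, 2↦3, 3↦3, 4↦0]  zeros at y ∈ {1, 4}
Collecting zeros: affine points = {(0, 0), (0, 4), (2, 1), (4, 1), (4, 4)}.
Total count |C(F_5)_aff| = 5.


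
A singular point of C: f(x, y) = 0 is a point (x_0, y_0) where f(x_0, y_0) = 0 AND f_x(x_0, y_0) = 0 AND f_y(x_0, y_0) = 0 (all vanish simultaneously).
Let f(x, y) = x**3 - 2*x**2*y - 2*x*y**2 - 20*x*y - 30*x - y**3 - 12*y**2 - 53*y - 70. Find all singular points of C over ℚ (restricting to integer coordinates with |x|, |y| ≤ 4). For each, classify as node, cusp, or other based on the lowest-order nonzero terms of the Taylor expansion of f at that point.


Singular points: {(-2, -3)}; classification: cusp.

Compute partial derivatives:
  f_x = 3*x**2 - 4*x*y - 2*y**2 - 20*y - 30.
  f_y = -2*x**2 - 4*x*y - 20*x - 3*y**2 - 24*y - 53.
Scan x_0 ∈ {−4, ..., 4}. For each x_0, f_y(x_0, y) is a polynomial in y; find its integer roots y ∈ {−4, ..., 4}, then test f_x and f at those candidates.
  x = -4: f_y(-4, y) = -3*y**2 - 8*y - 5; vanishes at y ∈ {-1}. (-4, -1): f_x = 20 ≠ 0.
  x = -3: f_y(-3, y) = -3*y**2 - 12*y - 11; no integer root y with |y| ≤ 4.
  x = -2: f_y(-2, y) = -3*y**2 - 16*y - 21; vanishes at y ∈ {-3}. (-2, -3): f_x = 0, f = 0 — SINGULAR.
  x = -1: f_y(-1, y) = -3*y**2 - 20*y - 35; no integer root y with |y| ≤ 4.
  x = 0: f_y(0, y) = -3*y**2 - 24*y - 53; no integer root y with |y| ≤ 4.
  x = 1: f_y(1, y) = -3*y**2 - 28*y - 75; no integer root y with |y| ≤ 4.
  x = 2: f_y(2, y) = -3*y**2 - 32*y - 101; no integer root y with |y| ≤ 4.
  x = 3: f_y(3, y) = -3*y**2 - 36*y - 131; no integer root y with |y| ≤ 4.
  x = 4: f_y(4, y) = -3*y**2 - 40*y - 165; no integer root y with |y| ≤ 4.
Only singular point on the grid: (-2, -3).
Classify: substitute x = -2 + u, y = -3 + v and expand: f = u**3 - 2*u**2*v - 2*u*v**2 - v**3 + v**2.
No constant or linear terms (consistent with a singular point). Quadratic part: v**2. Cubic part: u**3 - 2*u**2*v - 2*u*v**2 - v**3.
The quadratic part v**2 is a perfect square, so there is a single (double) tangent line v = 0, i.e. y = -3. Restricting the cubic part to that line (v = 0) leaves u**3 ≠ 0, so f is not divisible by v and the branch is v² ≈ -u**3 to lowest order — this is a cusp.
Classification: cusp.


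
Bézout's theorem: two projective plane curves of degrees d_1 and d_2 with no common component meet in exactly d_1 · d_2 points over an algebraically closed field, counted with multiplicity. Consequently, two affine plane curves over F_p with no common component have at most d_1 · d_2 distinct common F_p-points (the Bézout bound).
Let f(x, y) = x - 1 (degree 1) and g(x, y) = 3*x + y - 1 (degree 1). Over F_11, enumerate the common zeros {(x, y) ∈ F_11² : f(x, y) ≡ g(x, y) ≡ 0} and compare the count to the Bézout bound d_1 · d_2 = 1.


Common zeros: {(1, 9)}; count = 1; Bézout bound = 1.

deg(f) = 1, deg(g) = 1, so Bézout bound = 1.
Scan x ∈ F_11. For each x, list the y ∈ F_11 with f(x, y) ≡ 0 and those with g(x, y) ≡ 0 (mod 11); the common zeros in that column are the intersection.
  x = 0: f ≡ 0 at y ∈ ∅; g ≡ 0 at y ∈ {1}; common: ∅.
  x = 1: f ≡ 0 at y ∈ {0, 1, 2, 3, 4, 5, 6, 7, 8, 9, 10}; g ≡ 0 at y ∈ {9}; common: {9}.
  x = 2: f ≡ 0 at y ∈ ∅; g ≡ 0 at y ∈ {6}; common: ∅.
  x = 3: f ≡ 0 at y ∈ ∅; g ≡ 0 at y ∈ {3}; common: ∅.
  x = 4: f ≡ 0 at y ∈ ∅; g ≡ 0 at y ∈ {0}; common: ∅.
  x = 5: f ≡ 0 at y ∈ ∅; g ≡ 0 at y ∈ {8}; common: ∅.
  x = 6: f ≡ 0 at y ∈ ∅; g ≡ 0 at y ∈ {5}; common: ∅.
  x = 7: f ≡ 0 at y ∈ ∅; g ≡ 0 at y ∈ {2}; common: ∅.
  x = 8: f ≡ 0 at y ∈ ∅; g ≡ 0 at y ∈ {10}; common: ∅.
  x = 9: f ≡ 0 at y ∈ ∅; g ≡ 0 at y ∈ {7}; common: ∅.
  x = 10: f ≡ 0 at y ∈ ∅; g ≡ 0 at y ∈ {4}; common: ∅.
Collecting: common zeros = {(1, 9)}, so the count is 1.
Comparison with the Bézout bound: 1 ≤ 1 = deg(f)·deg(g), as expected for curves with no common component (the bound is attained).


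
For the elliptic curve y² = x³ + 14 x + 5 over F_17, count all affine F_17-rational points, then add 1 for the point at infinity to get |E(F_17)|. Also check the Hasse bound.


Affine points = {(5, 8), (5, 9), (6, 4), (6, 13), (7, 2), (7, 15), (8, 0), (13, 2), (13, 15), (14, 2), (14, 15)}; affine count = 11; |E(F_17)| = 12.

Discriminant check: Δ ∝ 4a³ + 27b² = 4·14³ + 27·5² = 4·2744 + 27·25 ≡ 6 (mod 17). Nonzero ⇒ E is nonsingular.
For each x ∈ F_17, compute rhs = x³ + 14·x + 5 mod 17, then count y ∈ F_17 with y² ≡ rhs.
  x = 0: rhs = 5, matching y values: none (0 points).
  x = 1: rhs = 3, matching y values: none (0 points).
  x = 2: rhs = 7, matching y values: none (0 points).
  x = 3: rhs = 6, matching y values: none (0 points).
  x = 4: rhs = 6, matching y values: none (0 points).
  x = 5: rhs = 13, matching y values: 8, 9 (2 points).
  x = 6: rhs = 16, matching y values: 4, 13 (2 points).
  x = 7: rhs = 4, matching y values: 2, 15 (2 points).
  x = 8: rhs = 0, matching y values: 0 (1 points).
  x = 9: rhs = 10, matching y values: none (0 points).
  x = 10: rhs = 6, matching y values: none (0 points).
  x = 11: rhs = 11, matching y values: none (0 points).
  x = 12: rhs = 14, matching y values: none (0 points).
  x = 13: rhs = 4, matching y values: 2, 15 (2 points).
  x = 14: rhs = 4, matching y values: 2, 15 (2 points).
  x = 15: rhs = 3, matching y values: none (0 points).
  x = 16: rhs = 7, matching y values: none (0 points).
Total affine count: 11.
Full point count |E(F_17)| = 11 + 1 = 12.
Hasse bound: |12 − (17+1)| = |-6| = 6 ≤ 2√17 ≈ 8.2462 ✓.


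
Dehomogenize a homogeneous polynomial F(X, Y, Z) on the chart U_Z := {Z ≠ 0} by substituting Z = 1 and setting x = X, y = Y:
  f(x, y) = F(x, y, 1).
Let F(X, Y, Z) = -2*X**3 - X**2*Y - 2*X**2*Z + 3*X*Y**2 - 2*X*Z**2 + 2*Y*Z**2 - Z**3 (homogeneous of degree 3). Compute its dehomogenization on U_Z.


f(x, y) = -2*x**3 - x**2*y - 2*x**2 + 3*x*y**2 - 2*x + 2*y - 1

On U_Z we set Z = 1. Each monomial c·X^i·Y^j·Z^k in F becomes c·x^i·y^j·1^k = c·x^i·y^j.
Substituting Z = 1: F(X, Y, 1) = -2*x**3 - x**2*y - 2*x**2 + 3*x*y**2 - 2*x + 2*y - 1.
Note: deg(f) ≤ deg(F) = 3; strict inequality happens when F is divisible by Z (lost terms).


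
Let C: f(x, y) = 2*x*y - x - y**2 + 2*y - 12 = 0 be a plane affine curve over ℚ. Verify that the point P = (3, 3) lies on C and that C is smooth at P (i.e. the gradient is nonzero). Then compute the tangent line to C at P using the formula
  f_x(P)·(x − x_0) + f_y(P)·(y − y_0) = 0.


Tangent line at P: 5*x + 2*y - 21 = 0.

Step 1: f(3, 3) = 0, so P lies on C.
Step 2: partial derivatives
  f_x(x, y) = 2*y - 1, f_y(x, y) = 2*x - 2*y + 2.
  f_x(P) = 5, f_y(P) = 2 (gradient nonzero, so P is smooth).
Step 3: tangent line at P: 5·(x − 3) + 2·(y − 3) = 0.
Expanding: 5*x + 2*y - 21 = 0.


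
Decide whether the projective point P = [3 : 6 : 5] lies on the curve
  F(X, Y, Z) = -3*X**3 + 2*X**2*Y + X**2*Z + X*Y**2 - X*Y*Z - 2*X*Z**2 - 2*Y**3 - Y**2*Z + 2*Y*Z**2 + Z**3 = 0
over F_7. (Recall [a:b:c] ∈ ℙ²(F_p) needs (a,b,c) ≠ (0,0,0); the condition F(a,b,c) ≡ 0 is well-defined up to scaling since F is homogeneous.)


F(3,6,5) ≡ 5 (mod 7); P is NOT on the curve.

Evaluate F(3, 6, 5) term-by-term (mod 7).
  -3*X**3 ↦ -3·27·1·1 = -81
  2*X**2*Y ↦ 2·9·6·1 = 108
  X**2*Z ↦ 1·9·1·5 = 45
  X*Y**2 ↦ 1·3·36·1 = 108
  -X*Y*Z ↦ -1·3·6·5 = -90
  -2*X*Z**2 ↦ -2·3·1·25 = -150
  -2*Y**3 ↦ -2·1·216·1 = -432
  -Y**2*Z ↦ -1·1·36·5 = -180
  2*Y*Z**2 ↦ 2·1·6·25 = 300
  Z**3 ↦ 1·1·1·125 = 125
Sum: F(3, 6, 5) = (-81) + (108) + (45) + (108) + (-90) + (-150) + (-432) + (-180) + (300) + (125) = -247.
Reducing mod 7: -247 ≡ 5 (mod 7).
Since F(a, b, c) ≡ 5 ≠ 0 (mod 7), P does NOT lie on the curve.


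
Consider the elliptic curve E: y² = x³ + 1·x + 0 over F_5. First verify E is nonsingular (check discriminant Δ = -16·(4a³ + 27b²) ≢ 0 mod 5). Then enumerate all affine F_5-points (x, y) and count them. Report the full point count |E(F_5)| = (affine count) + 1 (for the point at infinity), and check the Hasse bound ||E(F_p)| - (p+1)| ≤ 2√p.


Affine points = {(0, 0), (2, 0), (3, 0)}; affine count = 3; |E(F_5)| = 4.

Discriminant check: Δ ∝ 4a³ + 27b² = 4·1³ + 27·0² = 4·1 + 27·0 ≡ 4 (mod 5). Nonzero ⇒ E is nonsingular.
For each x ∈ F_5, compute rhs = x³ + 1·x + 0 mod 5, then count y ∈ F_5 with y² ≡ rhs.
  x = 0: rhs = 0, matching y values: 0 (1 points).
  x = 1: rhs = 2, matching y values: none (0 points).
  x = 2: rhs = 0, matching y values: 0 (1 points).
  x = 3: rhs = 0, matching y values: 0 (1 points).
  x = 4: rhs = 3, matching y values: none (0 points).
Total affine count: 3.
Full point count |E(F_5)| = 3 + 1 = 4.
Hasse bound: |4 − (5+1)| = |-2| = 2 ≤ 2√5 ≈ 4.4721 ✓.
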